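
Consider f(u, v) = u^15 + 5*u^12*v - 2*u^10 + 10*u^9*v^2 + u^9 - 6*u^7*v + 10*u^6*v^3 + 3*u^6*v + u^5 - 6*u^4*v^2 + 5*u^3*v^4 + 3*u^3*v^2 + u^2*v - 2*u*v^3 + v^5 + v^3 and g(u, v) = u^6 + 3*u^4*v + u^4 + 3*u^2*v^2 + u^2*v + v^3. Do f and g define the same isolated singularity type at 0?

Yes.

The Hessian of f at 0 has rank 0. Corank 2; j^3 = v*(u^2 + v^2) splits into three distinct lines over C (the quadratic factor has nonzero discriminant), so D_4. The Hessian of g at 0 has rank 0. Corank 2; j^3 = v*(u^2 + v^2) splits into three distinct lines over C (the quadratic factor has nonzero discriminant), so D_4. Both have type D_4, hence right-equivalent.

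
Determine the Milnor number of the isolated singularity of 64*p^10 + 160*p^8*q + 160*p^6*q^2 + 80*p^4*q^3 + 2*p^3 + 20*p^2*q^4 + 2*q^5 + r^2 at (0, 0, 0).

8

The Hessian of f at 0 has rank 1. Corank 2; j^3 = 2*p^3 is a perfect cube, so E-series; the 5-jet and mu = 8 give E_8.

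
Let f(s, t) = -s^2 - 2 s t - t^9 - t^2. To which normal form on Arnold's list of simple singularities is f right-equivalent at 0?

The Hessian of f at 0 is [[-2, -2], [-2, -2]] with rank 1, so corank 1. A Groebner basis of the Jacobian ideal J(f) in C{s,t} is {t^8, s + t}; counting standard monomials gives mu = 8. Corank 1: A-series; mu = 8 gives A_8.

A_{8}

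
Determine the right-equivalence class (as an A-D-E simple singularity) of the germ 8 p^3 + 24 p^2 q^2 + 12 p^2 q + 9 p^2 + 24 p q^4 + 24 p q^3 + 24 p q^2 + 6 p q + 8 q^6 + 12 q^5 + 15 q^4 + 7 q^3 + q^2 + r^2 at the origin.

A_2

The Hessian of f at 0 has rank 2. Corank 1: A-series; mu = 2 gives A_2.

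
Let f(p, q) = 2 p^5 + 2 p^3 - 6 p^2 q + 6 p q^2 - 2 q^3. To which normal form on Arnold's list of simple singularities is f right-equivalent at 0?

The Hessian of f at 0 has rank 0. Corank 2; j^3 = 2*(p - q)^3 is a perfect cube, so E-series; the 5-jet and mu = 8 give E_8.

E_8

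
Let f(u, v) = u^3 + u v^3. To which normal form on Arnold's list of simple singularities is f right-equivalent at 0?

The Hessian of f at 0 has rank 0. Corank 2; j^3 = u^3 is a perfect cube, so E-series; the 4-jet and mu = 7 give E_7.

E7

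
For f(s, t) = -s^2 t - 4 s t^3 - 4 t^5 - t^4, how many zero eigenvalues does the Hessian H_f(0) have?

2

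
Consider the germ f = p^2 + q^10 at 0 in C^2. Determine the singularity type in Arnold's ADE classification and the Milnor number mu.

Type A_{9}, Milnor number mu = 9.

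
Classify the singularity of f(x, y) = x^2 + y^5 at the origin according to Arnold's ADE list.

The Hessian of f at 0 has rank 1. Corank 1: A-series; mu = 4 gives A_4.

A_4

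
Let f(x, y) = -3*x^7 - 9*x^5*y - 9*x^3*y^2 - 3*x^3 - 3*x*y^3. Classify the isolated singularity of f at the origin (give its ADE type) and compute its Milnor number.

Type E_7, Milnor number mu = 7.

The Hessian of f at 0 has rank 0. Corank 2; j^3 = -3*x^3 is a perfect cube, so E-series; the 4-jet and mu = 7 give E_7.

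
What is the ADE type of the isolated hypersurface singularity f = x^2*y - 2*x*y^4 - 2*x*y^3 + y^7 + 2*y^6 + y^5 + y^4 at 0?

The Hessian of f at 0 is [[0, 0], [0, 0]] with rank 0, so corank 2. A Groebner basis of the Jacobian ideal J(f) in C{x,y} is {x*y^2, -x*y + y^3, x^2 + 4*x*y}; counting standard monomials gives mu = 5. Corank 2; j^3 = x^2*y has shape L^2 M (L != M), so D-series; mu = 5 gives D_5.

D5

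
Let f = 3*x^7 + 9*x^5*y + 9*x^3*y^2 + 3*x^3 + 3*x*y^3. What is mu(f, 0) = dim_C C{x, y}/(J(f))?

7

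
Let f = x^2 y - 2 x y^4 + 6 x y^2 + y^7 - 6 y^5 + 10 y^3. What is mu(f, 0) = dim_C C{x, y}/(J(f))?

The Hessian of f at 0 has rank 0. Corank 2; j^3 = y*(x^2 + 6*x*y + 10*y^2) splits into three distinct lines over C (the quadratic factor has nonzero discriminant), so D_4.

4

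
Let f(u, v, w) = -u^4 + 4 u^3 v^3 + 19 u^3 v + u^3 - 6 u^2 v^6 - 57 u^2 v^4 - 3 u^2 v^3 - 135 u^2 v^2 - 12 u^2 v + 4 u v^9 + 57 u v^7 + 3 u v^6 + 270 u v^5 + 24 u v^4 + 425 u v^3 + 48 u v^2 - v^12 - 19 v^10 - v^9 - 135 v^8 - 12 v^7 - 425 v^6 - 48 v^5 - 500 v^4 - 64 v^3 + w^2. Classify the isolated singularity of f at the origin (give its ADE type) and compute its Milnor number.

Type E_{7}, Milnor number mu = 7.

The Hessian of f at 0 is [[0, 0, 0], [0, 0, 0], [0, 0, 2]] with rank 1, so corank 2. A Groebner basis of the Jacobian ideal J(f) in C{u,v,w} is {3*u^2 - 24*u*v + v^4 + v^3 + 48*v^2, u^3 - 108*u^2 + 864*u*v - 100*v^3 - 1728*v^2, u^2*v - 17*u^2 + 136*u*v - 65*v^3/3 - 272*v^2, -2*u^2 + u*v^2 + 16*u*v - 14*v^3/3 - 32*v^2, w}; counting standard monomials gives mu = 7. Corank 2; j^3 = (u - 4*v)^3 is a perfect cube, so E-series; the 4-jet and mu = 7 give E_7.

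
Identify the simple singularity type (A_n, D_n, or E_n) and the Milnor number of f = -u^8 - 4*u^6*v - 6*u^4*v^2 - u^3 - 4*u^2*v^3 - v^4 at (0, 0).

Type E_{6}, Milnor number mu = 6.

The Hessian of f at 0 is [[0, 0], [0, 0]] with rank 0, so corank 2. A Groebner basis of the Jacobian ideal J(f) in C{u,v} is {v^3, u^2}; counting standard monomials gives mu = 6. Corank 2; j^3 = -u^3 is a perfect cube, so E-series; the 4-jet and mu = 6 give E_6.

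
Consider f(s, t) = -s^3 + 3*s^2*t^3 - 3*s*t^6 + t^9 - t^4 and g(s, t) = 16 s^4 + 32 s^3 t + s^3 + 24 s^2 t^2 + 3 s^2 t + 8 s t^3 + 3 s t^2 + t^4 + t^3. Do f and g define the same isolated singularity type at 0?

The Hessian of f at 0 has rank 0. Corank 2; j^3 = -s^3 is a perfect cube, so E-series; the 4-jet and mu = 6 give E_6. The Hessian of g at 0 has rank 0. Corank 2; j^3 = (s + t)^3 is a perfect cube, so E-series; the 4-jet and mu = 6 give E_6. Both have type E_6, hence right-equivalent.

Yes.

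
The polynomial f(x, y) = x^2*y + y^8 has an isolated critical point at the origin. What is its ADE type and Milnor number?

Type D9, Milnor number mu = 9.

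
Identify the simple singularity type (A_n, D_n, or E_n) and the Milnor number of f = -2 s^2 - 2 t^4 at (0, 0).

Type A_3, Milnor number mu = 3.

The Hessian of f at 0 has rank 1. Corank 1: A-series; mu = 3 gives A_3.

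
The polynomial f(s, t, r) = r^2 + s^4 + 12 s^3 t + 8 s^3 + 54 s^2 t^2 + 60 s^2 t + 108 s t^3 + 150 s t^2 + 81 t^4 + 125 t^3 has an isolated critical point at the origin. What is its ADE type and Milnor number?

Type E_6, Milnor number mu = 6.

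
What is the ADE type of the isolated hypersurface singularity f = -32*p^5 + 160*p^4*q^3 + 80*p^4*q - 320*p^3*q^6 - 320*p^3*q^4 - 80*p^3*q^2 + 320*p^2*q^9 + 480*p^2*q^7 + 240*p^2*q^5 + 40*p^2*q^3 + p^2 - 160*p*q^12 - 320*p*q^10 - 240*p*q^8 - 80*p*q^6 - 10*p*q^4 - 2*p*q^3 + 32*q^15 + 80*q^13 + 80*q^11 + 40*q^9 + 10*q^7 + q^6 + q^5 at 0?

The Hessian of f at 0 has rank 1. Corank 1: A-series; mu = 4 gives A_4.

A_4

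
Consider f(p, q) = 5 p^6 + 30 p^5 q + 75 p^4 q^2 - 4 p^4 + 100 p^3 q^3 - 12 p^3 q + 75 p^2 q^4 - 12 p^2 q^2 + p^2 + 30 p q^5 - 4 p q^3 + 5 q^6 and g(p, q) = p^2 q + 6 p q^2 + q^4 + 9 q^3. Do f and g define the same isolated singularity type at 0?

The Hessian of f at 0 is [[2, 0], [0, 0]] with rank 1, so corank 1. A Groebner basis of the Jacobian ideal J(f) in C{p,q} is {p*q^2, -p/2 + q^3, p^2}; counting standard monomials gives mu = 5. Corank 1: A-series; mu = 5 gives A_5. The Hessian of g at 0 is [[0, 0], [0, 0]] with rank 0, so corank 2. A Groebner basis of the Jacobian ideal J(g) in C{p,q} is {p^3 - 27*p^2/4 + 243*q^2/4, p^2/4 + q^3 - 9*q^2/4, p*q + 3*q^2}; counting standard monomials gives mu = 5. Corank 2; j^3 = q*(p + 3*q)^2 has shape L^2 M (L != M), so D-series; mu = 5 gives D_5. f is A_5 but g is D_5, hence not right-equivalent.

No.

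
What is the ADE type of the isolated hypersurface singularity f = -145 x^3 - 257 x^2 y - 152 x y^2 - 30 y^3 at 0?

The Hessian of f at 0 is [[0, 0], [0, 0]] with rank 0, so corank 2. A Groebner basis of the Jacobian ideal J(f) in C{x,y} is {y^3, x^2 - 26*y^2/71, x*y + 43*y^2/71}; counting standard monomials gives mu = 4. Corank 2; j^3 = -(5*x + 3*y)*(29*x^2 + 34*x*y + 10*y^2) splits into three distinct lines over C (the quadratic factor has nonzero discriminant), so D_4.

D_4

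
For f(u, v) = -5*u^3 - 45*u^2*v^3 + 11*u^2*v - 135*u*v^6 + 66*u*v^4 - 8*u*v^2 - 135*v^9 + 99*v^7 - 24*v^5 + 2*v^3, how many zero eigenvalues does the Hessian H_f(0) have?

Hessian at 0 has rank 0.

2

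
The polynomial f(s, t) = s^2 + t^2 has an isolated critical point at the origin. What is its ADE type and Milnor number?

Type A1, Milnor number mu = 1.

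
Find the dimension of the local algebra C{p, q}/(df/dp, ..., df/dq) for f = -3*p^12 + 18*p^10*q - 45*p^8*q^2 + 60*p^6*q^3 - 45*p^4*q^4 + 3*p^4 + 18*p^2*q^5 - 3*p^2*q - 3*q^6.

The Hessian of f at 0 has rank 0. Corank 2; j^3 = -3*p^2*q has shape L^2 M (L != M), so D-series; mu = 7 gives D_7.

7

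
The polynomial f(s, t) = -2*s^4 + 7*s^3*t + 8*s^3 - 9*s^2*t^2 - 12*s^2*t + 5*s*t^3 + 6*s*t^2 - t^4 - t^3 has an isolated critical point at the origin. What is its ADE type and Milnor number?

The Hessian of f at 0 has rank 0. Corank 2; j^3 = (2*s - t)^3 is a perfect cube, so E-series; the 4-jet and mu = 7 give E_7.

Type E_{7}, Milnor number mu = 7.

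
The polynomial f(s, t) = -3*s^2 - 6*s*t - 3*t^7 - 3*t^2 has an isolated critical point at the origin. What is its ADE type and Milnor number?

Type A6, Milnor number mu = 6.

The Hessian of f at 0 is [[-6, -6], [-6, -6]] with rank 1, so corank 1. A Groebner basis of the Jacobian ideal J(f) in C{s,t} is {t^6, s + t}; counting standard monomials gives mu = 6. Corank 1: A-series; mu = 6 gives A_6.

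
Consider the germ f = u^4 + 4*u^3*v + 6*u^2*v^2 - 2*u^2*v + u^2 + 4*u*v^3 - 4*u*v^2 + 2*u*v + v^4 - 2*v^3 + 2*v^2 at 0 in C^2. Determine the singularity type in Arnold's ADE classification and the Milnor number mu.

Type A1, Milnor number mu = 1.

The Hessian of f at 0 has rank 2. Corank 0: nondegenerate Morse point, so A_1.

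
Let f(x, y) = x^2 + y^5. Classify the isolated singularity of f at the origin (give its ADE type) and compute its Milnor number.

Type A4, Milnor number mu = 4.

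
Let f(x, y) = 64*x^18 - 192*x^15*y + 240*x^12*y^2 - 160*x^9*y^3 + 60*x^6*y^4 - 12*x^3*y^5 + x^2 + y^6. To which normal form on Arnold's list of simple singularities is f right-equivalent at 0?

The Hessian of f at 0 is [[2, 0], [0, 0]] with rank 1, so corank 1. A Groebner basis of the Jacobian ideal J(f) in C{x,y} is {y^5, x}; counting standard monomials gives mu = 5. Corank 1: A-series; mu = 5 gives A_5.

A_{5}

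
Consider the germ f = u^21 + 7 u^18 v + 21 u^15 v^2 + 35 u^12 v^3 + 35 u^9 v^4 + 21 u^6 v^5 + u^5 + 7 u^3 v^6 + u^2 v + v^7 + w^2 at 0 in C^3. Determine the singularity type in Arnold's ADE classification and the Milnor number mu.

Type D_8, Milnor number mu = 8.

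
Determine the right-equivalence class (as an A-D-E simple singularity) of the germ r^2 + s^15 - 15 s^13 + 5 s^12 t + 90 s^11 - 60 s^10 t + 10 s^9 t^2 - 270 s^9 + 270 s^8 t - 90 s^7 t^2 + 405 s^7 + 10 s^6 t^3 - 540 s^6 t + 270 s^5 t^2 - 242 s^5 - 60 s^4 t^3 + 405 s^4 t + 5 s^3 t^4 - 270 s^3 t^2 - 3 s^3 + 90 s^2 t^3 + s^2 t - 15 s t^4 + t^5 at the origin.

The Hessian of f at 0 has rank 1. Corank 2; j^3 = -s^2*(3*s - t) has shape L^2 M (L != M), so D-series; mu = 6 gives D_6.

D6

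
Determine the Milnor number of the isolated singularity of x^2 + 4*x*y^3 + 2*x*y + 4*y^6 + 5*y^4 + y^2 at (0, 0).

3

The Hessian of f at 0 has rank 1. Corank 1: A-series; mu = 3 gives A_3.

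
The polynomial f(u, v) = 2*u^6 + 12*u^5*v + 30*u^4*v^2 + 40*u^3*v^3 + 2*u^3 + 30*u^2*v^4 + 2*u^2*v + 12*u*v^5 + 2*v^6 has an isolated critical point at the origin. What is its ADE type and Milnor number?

Type D_{7}, Milnor number mu = 7.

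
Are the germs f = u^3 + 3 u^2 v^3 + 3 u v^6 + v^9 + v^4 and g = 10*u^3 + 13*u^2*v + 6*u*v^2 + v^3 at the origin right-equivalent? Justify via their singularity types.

No.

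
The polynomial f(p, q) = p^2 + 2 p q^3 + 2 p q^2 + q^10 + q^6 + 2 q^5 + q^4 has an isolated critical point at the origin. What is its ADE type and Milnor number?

The Hessian of f at 0 has rank 1. Corank 1: A-series; mu = 9 gives A_9.

Type A_{9}, Milnor number mu = 9.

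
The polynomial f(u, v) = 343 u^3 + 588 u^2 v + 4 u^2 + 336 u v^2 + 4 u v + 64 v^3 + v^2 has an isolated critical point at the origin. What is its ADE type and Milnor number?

The Hessian of f at 0 is [[8, 4], [4, 2]] with rank 1, so corank 1. A Groebner basis of the Jacobian ideal J(f) in C{u,v} is {v^2, u + v/2}; counting standard monomials gives mu = 2. Corank 1: A-series; mu = 2 gives A_2.

Type A2, Milnor number mu = 2.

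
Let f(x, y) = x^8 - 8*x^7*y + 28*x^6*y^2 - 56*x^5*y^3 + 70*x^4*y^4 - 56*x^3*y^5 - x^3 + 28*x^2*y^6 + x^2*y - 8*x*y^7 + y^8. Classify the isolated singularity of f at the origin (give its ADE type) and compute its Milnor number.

Type D9, Milnor number mu = 9.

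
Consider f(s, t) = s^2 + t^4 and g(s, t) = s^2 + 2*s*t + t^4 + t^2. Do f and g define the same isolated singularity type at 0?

The Hessian of f at 0 has rank 1. Corank 1: A-series; mu = 3 gives A_3. The Hessian of g at 0 has rank 1. Corank 1: A-series; mu = 3 gives A_3. Both have type A_3, hence right-equivalent.

Yes.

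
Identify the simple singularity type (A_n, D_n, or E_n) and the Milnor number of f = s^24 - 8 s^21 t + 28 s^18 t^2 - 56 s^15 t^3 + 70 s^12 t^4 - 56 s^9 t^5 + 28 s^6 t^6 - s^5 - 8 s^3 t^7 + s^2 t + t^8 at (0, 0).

Type D_{9}, Milnor number mu = 9.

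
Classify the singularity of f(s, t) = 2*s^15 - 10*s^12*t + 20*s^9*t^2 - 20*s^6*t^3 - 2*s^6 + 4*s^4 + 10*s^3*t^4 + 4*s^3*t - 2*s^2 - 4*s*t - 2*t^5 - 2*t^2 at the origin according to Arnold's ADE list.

The Hessian of f at 0 is [[-4, -4], [-4, -4]] with rank 1, so corank 1. A Groebner basis of the Jacobian ideal J(f) in C{s,t} is {s + t^3 + t, s^2 - t^2, s*t + t^2}; counting standard monomials gives mu = 4. Corank 1: A-series; mu = 4 gives A_4.

A_4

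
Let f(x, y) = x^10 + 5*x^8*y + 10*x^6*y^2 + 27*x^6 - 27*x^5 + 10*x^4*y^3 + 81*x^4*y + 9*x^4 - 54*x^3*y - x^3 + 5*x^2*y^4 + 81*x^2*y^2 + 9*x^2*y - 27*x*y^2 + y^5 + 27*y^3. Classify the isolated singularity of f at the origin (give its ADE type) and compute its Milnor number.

Type E8, Milnor number mu = 8.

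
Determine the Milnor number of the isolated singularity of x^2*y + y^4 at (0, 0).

The Hessian of f at 0 is [[0, 0], [0, 0]] with rank 0, so corank 2. A Groebner basis of the Jacobian ideal J(f) in C{x,y} is {x^3, x^2/4 + y^3, x*y}; counting standard monomials gives mu = 5. Corank 2; j^3 = x^2*y has shape L^2 M (L != M), so D-series; mu = 5 gives D_5.

5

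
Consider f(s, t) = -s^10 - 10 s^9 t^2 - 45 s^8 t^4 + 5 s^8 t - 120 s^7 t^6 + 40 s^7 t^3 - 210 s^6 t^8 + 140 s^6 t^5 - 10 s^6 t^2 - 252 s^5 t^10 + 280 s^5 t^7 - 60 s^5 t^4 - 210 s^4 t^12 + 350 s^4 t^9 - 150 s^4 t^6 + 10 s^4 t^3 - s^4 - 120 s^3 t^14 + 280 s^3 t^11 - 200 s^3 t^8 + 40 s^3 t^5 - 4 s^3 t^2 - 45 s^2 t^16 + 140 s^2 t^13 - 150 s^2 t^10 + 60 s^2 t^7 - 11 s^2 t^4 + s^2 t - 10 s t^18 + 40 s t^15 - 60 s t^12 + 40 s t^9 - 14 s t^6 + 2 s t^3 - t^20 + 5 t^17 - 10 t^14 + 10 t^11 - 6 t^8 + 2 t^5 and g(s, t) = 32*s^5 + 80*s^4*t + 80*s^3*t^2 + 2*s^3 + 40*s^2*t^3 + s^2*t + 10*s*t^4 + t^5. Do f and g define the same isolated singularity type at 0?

Yes.

The Hessian of f at 0 is [[0, 0], [0, 0]] with rank 0, so corank 2. A Groebner basis of the Jacobian ideal J(f) in C{s,t} is {s^3, s^2*t, -s^2/4 + s*t^2, s*t + t^3}; counting standard monomials gives mu = 6. Corank 2; j^3 = s^2*t has shape L^2 M (L != M), so D-series; mu = 6 gives D_6. The Hessian of g at 0 is [[0, 0], [0, 0]] with rank 0, so corank 2. A Groebner basis of the Jacobian ideal J(g) in C{s,t} is {-s*t/10 + t^4, s*t^2, s^2 + s*t/2}; counting standard monomials gives mu = 6. Corank 2; j^3 = s^2*(2*s + t) has shape L^2 M (L != M), so D-series; mu = 6 gives D_6. Both have type D_6, hence right-equivalent.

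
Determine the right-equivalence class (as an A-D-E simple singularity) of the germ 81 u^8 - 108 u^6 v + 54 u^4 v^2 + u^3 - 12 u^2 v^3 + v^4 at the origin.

The Hessian of f at 0 has rank 0. Corank 2; j^3 = u^3 is a perfect cube, so E-series; the 4-jet and mu = 6 give E_6.

E_6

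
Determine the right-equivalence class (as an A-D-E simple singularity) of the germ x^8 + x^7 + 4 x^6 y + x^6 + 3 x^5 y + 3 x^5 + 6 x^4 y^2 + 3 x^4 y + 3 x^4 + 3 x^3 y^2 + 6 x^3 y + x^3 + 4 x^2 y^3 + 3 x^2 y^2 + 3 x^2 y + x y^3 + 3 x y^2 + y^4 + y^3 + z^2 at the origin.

E7

The Hessian of f at 0 has rank 1. Corank 2; j^3 = (x + y)^3 is a perfect cube, so E-series; the 4-jet and mu = 7 give E_7.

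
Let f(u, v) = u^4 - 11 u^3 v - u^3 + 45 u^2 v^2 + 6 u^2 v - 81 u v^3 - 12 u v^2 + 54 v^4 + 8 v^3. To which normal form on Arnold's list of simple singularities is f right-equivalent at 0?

E7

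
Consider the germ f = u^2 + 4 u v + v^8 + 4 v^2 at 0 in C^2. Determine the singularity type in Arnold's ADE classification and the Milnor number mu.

Type A_{7}, Milnor number mu = 7.

The Hessian of f at 0 is [[2, 4], [4, 8]] with rank 1, so corank 1. A Groebner basis of the Jacobian ideal J(f) in C{u,v} is {v^7, u + 2*v}; counting standard monomials gives mu = 7. Corank 1: A-series; mu = 7 gives A_7.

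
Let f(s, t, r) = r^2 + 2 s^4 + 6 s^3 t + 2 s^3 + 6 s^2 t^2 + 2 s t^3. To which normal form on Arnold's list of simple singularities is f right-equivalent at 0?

E_7

The Hessian of f at 0 has rank 1. Corank 2; j^3 = 2*s^3 is a perfect cube, so E-series; the 4-jet and mu = 7 give E_7.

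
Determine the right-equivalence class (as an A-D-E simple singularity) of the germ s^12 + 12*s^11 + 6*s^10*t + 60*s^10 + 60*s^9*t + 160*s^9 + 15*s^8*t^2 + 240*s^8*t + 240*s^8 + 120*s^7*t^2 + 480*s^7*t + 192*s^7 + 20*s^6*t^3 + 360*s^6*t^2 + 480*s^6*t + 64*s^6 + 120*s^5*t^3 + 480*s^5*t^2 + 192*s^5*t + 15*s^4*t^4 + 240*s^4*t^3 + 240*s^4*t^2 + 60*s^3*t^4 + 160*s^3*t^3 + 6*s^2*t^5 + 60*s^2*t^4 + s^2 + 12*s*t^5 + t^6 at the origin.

The Hessian of f at 0 has rank 1. Corank 1: A-series; mu = 5 gives A_5.

A_5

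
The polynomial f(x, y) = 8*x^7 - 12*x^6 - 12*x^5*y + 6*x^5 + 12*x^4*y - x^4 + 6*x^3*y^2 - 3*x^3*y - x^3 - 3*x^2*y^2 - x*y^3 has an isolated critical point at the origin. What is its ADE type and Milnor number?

Type E_7, Milnor number mu = 7.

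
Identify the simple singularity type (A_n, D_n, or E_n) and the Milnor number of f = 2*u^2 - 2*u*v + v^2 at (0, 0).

The Hessian of f at 0 has rank 2. Corank 0: nondegenerate Morse point, so A_1.

Type A1, Milnor number mu = 1.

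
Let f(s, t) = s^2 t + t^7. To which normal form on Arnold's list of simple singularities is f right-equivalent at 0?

The Hessian of f at 0 is [[0, 0], [0, 0]] with rank 0, so corank 2. A Groebner basis of the Jacobian ideal J(f) in C{s,t} is {s^2/7 + t^6, s^3, s*t}; counting standard monomials gives mu = 8. Corank 2; j^3 = s^2*t has shape L^2 M (L != M), so D-series; mu = 8 gives D_8.

D_{8}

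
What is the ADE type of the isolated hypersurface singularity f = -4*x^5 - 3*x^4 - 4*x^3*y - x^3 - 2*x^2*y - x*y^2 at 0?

D_{5}

The Hessian of f at 0 is [[0, 0], [0, 0]] with rank 0, so corank 2. A Groebner basis of the Jacobian ideal J(f) in C{x,y} is {x*y^2 - x*y/6 - y^2/6, x*y/6 + y^3 + y^2/6, x^2 + 4*x*y/3 + y^2/3}; counting standard monomials gives mu = 5. Corank 2; j^3 = -x*(x + y)^2 has shape L^2 M (L != M), so D-series; mu = 5 gives D_5.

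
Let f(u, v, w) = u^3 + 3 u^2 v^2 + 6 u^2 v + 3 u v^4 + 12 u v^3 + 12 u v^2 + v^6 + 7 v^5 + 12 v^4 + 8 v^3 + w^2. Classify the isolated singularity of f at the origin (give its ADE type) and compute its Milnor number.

Type E_{8}, Milnor number mu = 8.

The Hessian of f at 0 has rank 1. Corank 2; j^3 = (u + 2*v)^3 is a perfect cube, so E-series; the 5-jet and mu = 8 give E_8.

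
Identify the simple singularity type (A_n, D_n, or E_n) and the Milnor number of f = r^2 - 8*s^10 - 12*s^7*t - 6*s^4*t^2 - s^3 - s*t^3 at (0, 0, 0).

Type E7, Milnor number mu = 7.

The Hessian of f at 0 has rank 1. Corank 2; j^3 = -s^3 is a perfect cube, so E-series; the 4-jet and mu = 7 give E_7.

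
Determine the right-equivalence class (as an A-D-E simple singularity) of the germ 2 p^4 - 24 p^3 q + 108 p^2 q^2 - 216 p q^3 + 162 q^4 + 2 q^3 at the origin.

The Hessian of f at 0 has rank 0. Corank 2; j^3 = 2*q^3 is a perfect cube, so E-series; the 4-jet and mu = 6 give E_6.

E_6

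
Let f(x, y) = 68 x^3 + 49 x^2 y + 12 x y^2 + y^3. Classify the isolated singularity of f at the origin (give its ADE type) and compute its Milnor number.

Type D_4, Milnor number mu = 4.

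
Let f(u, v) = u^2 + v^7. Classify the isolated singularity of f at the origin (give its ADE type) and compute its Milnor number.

The Hessian of f at 0 has rank 1. Corank 1: A-series; mu = 6 gives A_6.

Type A6, Milnor number mu = 6.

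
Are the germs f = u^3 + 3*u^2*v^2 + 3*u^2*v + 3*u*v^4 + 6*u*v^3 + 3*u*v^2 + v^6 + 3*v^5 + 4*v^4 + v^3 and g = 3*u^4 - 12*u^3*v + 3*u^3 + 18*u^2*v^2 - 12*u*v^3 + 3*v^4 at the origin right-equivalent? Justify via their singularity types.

Yes.

The Hessian of f at 0 is [[0, 0], [0, 0]] with rank 0, so corank 2. A Groebner basis of the Jacobian ideal J(f) in C{u,v} is {u^3 + 3*u^2/2 + 3*u*v + 3*v^2/2, u^2*v - u^2 - 2*u*v - v^2, u^2/2 + u*v^2 + u*v + v^2/2, v^3}; counting standard monomials gives mu = 6. Corank 2; j^3 = (u + v)^3 is a perfect cube, so E-series; the 4-jet and mu = 6 give E_6. The Hessian of g at 0 is [[0, 0], [0, 0]] with rank 0, so corank 2. A Groebner basis of the Jacobian ideal J(g) in C{u,v} is {v^4, u*v^2 - v^3/3, u^2}; counting standard monomials gives mu = 6. Corank 2; j^3 = 3*u^3 is a perfect cube, so E-series; the 4-jet and mu = 6 give E_6. Both have type E_6, hence right-equivalent.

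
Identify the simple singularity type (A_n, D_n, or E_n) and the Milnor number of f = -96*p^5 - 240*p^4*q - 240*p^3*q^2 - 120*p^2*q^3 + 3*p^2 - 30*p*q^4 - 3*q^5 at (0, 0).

Type A_{4}, Milnor number mu = 4.

The Hessian of f at 0 has rank 1. Corank 1: A-series; mu = 4 gives A_4.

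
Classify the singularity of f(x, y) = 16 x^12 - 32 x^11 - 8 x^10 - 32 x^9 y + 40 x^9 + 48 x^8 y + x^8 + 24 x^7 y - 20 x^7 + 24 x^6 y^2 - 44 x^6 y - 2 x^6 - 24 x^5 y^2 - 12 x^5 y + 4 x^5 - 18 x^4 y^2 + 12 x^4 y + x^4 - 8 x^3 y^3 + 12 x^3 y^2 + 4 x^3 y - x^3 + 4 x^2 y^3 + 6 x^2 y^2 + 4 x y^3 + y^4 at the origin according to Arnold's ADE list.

The Hessian of f at 0 is [[0, 0], [0, 0]] with rank 0, so corank 2. A Groebner basis of the Jacobian ideal J(f) in C{x,y} is {y^4, x*y^2 + y^3/3, x^2}; counting standard monomials gives mu = 6. Corank 2; j^3 = -x^3 is a perfect cube, so E-series; the 4-jet and mu = 6 give E_6.

E6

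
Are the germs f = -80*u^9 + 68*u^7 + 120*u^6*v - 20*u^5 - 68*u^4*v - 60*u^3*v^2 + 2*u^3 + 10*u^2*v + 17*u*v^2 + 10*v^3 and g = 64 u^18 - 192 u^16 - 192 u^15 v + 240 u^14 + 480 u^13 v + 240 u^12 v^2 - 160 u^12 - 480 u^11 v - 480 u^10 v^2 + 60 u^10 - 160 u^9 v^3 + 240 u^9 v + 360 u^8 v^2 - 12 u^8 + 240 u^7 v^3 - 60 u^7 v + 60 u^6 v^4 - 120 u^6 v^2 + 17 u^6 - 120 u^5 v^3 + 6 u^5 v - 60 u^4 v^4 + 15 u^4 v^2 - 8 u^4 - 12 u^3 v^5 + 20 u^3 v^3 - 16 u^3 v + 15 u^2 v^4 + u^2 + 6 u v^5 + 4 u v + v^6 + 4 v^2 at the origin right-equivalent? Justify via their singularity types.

No.

The Hessian of f at 0 is [[0, 0], [0, 0]] with rank 0, so corank 2. A Groebner basis of the Jacobian ideal J(f) in C{u,v} is {v^3, u^2 - 11*v^2/2, u*v + 5*v^2/2}; counting standard monomials gives mu = 4. Corank 2; j^3 = (u + 2*v)*(2*u^2 + 6*u*v + 5*v^2) splits into three distinct lines over C (the quadratic factor has nonzero discriminant), so D_4. The Hessian of g at 0 is [[2, 4], [4, 8]] with rank 1, so corank 1. A Groebner basis of the Jacobian ideal J(g) in C{u,v} is {u*v^2 - u/16 - v/8, u/32 + v^3 + v/16, u^2 + 4*u*v + 4*v^2}; counting standard monomials gives mu = 5. Corank 1: A-series; mu = 5 gives A_5. f is D_4 but g is A_5, hence not right-equivalent.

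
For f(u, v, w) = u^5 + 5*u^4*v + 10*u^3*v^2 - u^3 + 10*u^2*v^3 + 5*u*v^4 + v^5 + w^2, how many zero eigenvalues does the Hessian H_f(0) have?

2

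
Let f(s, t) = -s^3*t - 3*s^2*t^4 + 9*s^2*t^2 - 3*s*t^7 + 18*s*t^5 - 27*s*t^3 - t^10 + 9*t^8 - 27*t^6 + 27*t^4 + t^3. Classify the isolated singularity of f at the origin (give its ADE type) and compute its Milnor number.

The Hessian of f at 0 has rank 0. Corank 2; j^3 = t^3 is a perfect cube, so E-series; the 4-jet and mu = 7 give E_7.

Type E7, Milnor number mu = 7.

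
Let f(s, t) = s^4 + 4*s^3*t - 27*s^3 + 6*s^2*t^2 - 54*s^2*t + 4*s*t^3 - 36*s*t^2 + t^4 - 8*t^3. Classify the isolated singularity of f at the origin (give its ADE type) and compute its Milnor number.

Type E6, Milnor number mu = 6.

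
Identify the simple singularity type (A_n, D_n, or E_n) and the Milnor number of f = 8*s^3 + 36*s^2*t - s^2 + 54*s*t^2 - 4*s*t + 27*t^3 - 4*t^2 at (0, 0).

Type A2, Milnor number mu = 2.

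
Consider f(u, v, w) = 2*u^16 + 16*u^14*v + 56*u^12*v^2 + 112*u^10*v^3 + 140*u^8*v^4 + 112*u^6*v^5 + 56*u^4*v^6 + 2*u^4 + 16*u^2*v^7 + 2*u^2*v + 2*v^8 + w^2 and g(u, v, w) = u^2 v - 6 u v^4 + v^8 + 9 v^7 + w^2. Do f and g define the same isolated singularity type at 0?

Yes.

The Hessian of f at 0 is [[0, 0, 0], [0, 0, 0], [0, 0, 2]] with rank 1, so corank 2. A Groebner basis of the Jacobian ideal J(f) in C{u,v,w} is {u^2/8 + v^7, u^3, u*v, w}; counting standard monomials gives mu = 9. Corank 2; j^3 = 2*u^2*v has shape L^2 M (L != M), so D-series; mu = 9 gives D_9. The Hessian of g at 0 is [[0, 0, 0], [0, 0, 0], [0, 0, 2]] with rank 1, so corank 2. A Groebner basis of the Jacobian ideal J(g) in C{u,v,w} is {u^2*v^2, -8*u^2*v/27 - u^2/3 + u*v^3, -u*v/3 + v^4, u^3, w}; counting standard monomials gives mu = 9. Corank 2; j^3 = u^2*v has shape L^2 M (L != M), so D-series; mu = 9 gives D_9. Both have type D_9, hence right-equivalent.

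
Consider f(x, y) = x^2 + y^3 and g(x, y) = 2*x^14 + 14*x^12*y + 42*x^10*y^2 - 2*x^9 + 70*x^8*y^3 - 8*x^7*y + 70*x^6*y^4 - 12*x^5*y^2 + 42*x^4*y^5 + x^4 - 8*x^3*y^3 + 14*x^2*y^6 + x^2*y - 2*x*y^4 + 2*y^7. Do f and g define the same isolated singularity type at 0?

The Hessian of f at 0 is [[2, 0], [0, 0]] with rank 1, so corank 1. A Groebner basis of the Jacobian ideal J(f) in C{x,y} is {y^2, x}; counting standard monomials gives mu = 2. Corank 1: A-series; mu = 2 gives A_2. The Hessian of g at 0 is [[0, 0], [0, 0]] with rank 0, so corank 2. A Groebner basis of the Jacobian ideal J(g) in C{x,y} is {x^2/6 + x*y^3, -x*y + y^4, x^3, x^2*y}; counting standard monomials gives mu = 8. Corank 2; j^3 = x^2*y has shape L^2 M (L != M), so D-series; mu = 8 gives D_8. f is A_2 but g is D_8, hence not right-equivalent.

No.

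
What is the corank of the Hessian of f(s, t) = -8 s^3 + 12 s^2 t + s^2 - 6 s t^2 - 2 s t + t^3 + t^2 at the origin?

Hessian at 0 has rank 1.

1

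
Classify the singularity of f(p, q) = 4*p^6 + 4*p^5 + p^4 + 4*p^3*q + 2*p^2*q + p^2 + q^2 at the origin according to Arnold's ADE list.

A_1

The Hessian of f at 0 has rank 2. Corank 0: nondegenerate Morse point, so A_1.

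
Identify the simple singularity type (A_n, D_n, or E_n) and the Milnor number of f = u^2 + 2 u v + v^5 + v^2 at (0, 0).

Type A_4, Milnor number mu = 4.

The Hessian of f at 0 has rank 1. Corank 1: A-series; mu = 4 gives A_4.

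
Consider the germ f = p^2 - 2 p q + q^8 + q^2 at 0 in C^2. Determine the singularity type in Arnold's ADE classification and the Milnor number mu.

Type A_7, Milnor number mu = 7.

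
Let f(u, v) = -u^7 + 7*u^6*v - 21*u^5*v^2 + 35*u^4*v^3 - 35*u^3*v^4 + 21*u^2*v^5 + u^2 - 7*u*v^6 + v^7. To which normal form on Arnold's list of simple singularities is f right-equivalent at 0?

The Hessian of f at 0 is [[2, 0], [0, 0]] with rank 1, so corank 1. A Groebner basis of the Jacobian ideal J(f) in C{u,v} is {v^6, u}; counting standard monomials gives mu = 6. Corank 1: A-series; mu = 6 gives A_6.

A_6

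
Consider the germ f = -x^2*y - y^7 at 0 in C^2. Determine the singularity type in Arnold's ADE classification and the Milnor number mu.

The Hessian of f at 0 is [[0, 0], [0, 0]] with rank 0, so corank 2. A Groebner basis of the Jacobian ideal J(f) in C{x,y} is {x^2/7 + y^6, x^3, x*y}; counting standard monomials gives mu = 8. Corank 2; j^3 = -x^2*y has shape L^2 M (L != M), so D-series; mu = 8 gives D_8.

Type D_8, Milnor number mu = 8.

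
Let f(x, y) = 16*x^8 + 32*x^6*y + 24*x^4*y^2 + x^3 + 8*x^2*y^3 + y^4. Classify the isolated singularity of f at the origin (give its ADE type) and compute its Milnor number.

Type E_{6}, Milnor number mu = 6.

The Hessian of f at 0 is [[0, 0], [0, 0]] with rank 0, so corank 2. A Groebner basis of the Jacobian ideal J(f) in C{x,y} is {y^3, x^2}; counting standard monomials gives mu = 6. Corank 2; j^3 = x^3 is a perfect cube, so E-series; the 4-jet and mu = 6 give E_6.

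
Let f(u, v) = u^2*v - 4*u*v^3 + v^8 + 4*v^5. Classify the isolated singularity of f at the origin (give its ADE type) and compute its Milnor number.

Type D9, Milnor number mu = 9.

The Hessian of f at 0 has rank 0. Corank 2; j^3 = u^2*v has shape L^2 M (L != M), so D-series; mu = 9 gives D_9.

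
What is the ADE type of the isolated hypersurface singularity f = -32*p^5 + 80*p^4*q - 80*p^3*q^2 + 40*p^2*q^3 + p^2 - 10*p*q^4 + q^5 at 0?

The Hessian of f at 0 is [[2, 0], [0, 0]] with rank 1, so corank 1. A Groebner basis of the Jacobian ideal J(f) in C{p,q} is {q^4, p}; counting standard monomials gives mu = 4. Corank 1: A-series; mu = 4 gives A_4.

A_4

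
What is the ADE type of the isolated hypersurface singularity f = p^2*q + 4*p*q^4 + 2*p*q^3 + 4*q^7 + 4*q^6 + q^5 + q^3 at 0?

D_4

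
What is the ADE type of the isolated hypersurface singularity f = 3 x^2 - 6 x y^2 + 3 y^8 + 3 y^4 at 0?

A_{7}

The Hessian of f at 0 is [[6, 0], [0, 0]] with rank 1, so corank 1. A Groebner basis of the Jacobian ideal J(f) in C{x,y} is {x^4, x^3*y, -x + y^2}; counting standard monomials gives mu = 7. Corank 1: A-series; mu = 7 gives A_7.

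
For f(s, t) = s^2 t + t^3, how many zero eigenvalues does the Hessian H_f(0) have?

The Hessian at 0 is [[0, 0], [0, 0]] of rank 0; hence corank 2.

2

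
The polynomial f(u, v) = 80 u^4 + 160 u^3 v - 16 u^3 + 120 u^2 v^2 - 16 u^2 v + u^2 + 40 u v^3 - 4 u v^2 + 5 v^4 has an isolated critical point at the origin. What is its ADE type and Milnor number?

Type A_{3}, Milnor number mu = 3.

The Hessian of f at 0 is [[2, 0], [0, 0]] with rank 1, so corank 1. A Groebner basis of the Jacobian ideal J(f) in C{u,v} is {u^2, u*v, -u/2 + v^2}; counting standard monomials gives mu = 3. Corank 1: A-series; mu = 3 gives A_3.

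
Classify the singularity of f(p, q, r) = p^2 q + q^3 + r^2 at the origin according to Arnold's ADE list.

D4

The Hessian of f at 0 has rank 1. Corank 2; j^3 = q*(p^2 + q^2) splits into three distinct lines over C (the quadratic factor has nonzero discriminant), so D_4.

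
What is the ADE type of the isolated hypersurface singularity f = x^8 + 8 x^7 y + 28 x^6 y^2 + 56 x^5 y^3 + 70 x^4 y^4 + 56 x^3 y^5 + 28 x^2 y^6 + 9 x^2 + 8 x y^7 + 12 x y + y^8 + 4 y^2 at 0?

The Hessian of f at 0 has rank 1. Corank 1: A-series; mu = 7 gives A_7.

A7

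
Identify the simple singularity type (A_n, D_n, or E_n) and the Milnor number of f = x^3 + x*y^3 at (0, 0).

Type E7, Milnor number mu = 7.

The Hessian of f at 0 has rank 0. Corank 2; j^3 = x^3 is a perfect cube, so E-series; the 4-jet and mu = 7 give E_7.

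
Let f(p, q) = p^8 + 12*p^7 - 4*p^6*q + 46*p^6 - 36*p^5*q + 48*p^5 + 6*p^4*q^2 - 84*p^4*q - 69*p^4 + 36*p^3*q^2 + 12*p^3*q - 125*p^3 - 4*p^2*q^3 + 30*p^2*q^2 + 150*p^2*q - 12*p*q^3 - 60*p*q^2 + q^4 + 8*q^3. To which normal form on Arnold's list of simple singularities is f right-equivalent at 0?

The Hessian of f at 0 has rank 0. Corank 2; j^3 = -(5*p - 2*q)^3 is a perfect cube, so E-series; the 4-jet and mu = 6 give E_6.

E_6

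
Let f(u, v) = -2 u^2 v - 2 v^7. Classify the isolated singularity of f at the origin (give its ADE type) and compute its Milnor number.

Type D_{8}, Milnor number mu = 8.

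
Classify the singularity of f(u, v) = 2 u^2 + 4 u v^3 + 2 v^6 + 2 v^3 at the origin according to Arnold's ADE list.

A_{2}

The Hessian of f at 0 has rank 1. Corank 1: A-series; mu = 2 gives A_2.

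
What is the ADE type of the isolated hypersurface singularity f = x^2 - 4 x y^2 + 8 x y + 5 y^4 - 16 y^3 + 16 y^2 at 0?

The Hessian of f at 0 has rank 1. Corank 1: A-series; mu = 3 gives A_3.

A_3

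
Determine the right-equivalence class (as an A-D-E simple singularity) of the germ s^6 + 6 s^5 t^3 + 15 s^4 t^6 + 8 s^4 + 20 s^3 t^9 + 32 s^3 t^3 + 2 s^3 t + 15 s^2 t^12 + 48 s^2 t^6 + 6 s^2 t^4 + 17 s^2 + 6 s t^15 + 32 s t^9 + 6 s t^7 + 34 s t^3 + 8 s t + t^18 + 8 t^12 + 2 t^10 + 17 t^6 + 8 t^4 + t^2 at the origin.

The Hessian of f at 0 is [[34, 8], [8, 2]] with rank 2, so corank 0. A Groebner basis of the Jacobian ideal J(f) in C{s,t} is {s, t}; counting standard monomials gives mu = 1. Corank 0: nondegenerate Morse point, so A_1.

A_1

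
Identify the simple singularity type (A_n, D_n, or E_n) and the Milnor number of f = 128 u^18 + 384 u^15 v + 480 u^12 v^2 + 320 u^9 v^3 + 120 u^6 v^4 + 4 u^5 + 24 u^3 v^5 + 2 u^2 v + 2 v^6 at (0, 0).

Type D_{7}, Milnor number mu = 7.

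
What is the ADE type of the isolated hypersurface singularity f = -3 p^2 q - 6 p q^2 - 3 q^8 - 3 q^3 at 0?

D9

The Hessian of f at 0 has rank 0. Corank 2; j^3 = -3*q*(p + q)^2 has shape L^2 M (L != M), so D-series; mu = 9 gives D_9.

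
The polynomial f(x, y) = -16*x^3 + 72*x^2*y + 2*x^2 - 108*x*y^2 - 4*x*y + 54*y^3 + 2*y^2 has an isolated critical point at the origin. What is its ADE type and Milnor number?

Type A_{2}, Milnor number mu = 2.

The Hessian of f at 0 has rank 1. Corank 1: A-series; mu = 2 gives A_2.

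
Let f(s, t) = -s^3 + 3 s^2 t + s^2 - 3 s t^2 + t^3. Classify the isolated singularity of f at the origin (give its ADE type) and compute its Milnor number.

The Hessian of f at 0 has rank 1. Corank 1: A-series; mu = 2 gives A_2.

Type A_2, Milnor number mu = 2.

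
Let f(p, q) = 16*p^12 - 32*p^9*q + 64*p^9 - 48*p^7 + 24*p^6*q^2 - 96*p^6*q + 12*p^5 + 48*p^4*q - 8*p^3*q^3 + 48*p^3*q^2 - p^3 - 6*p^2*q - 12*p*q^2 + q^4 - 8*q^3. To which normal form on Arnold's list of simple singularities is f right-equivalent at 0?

The Hessian of f at 0 has rank 0. Corank 2; j^3 = -(p + 2*q)^3 is a perfect cube, so E-series; the 4-jet and mu = 6 give E_6.

E_{6}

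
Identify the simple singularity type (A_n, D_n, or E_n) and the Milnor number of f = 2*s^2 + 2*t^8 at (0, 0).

Type A_{7}, Milnor number mu = 7.

The Hessian of f at 0 is [[4, 0], [0, 0]] with rank 1, so corank 1. A Groebner basis of the Jacobian ideal J(f) in C{s,t} is {t^7, s}; counting standard monomials gives mu = 7. Corank 1: A-series; mu = 7 gives A_7.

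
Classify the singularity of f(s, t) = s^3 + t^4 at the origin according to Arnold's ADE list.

E_{6}

The Hessian of f at 0 has rank 0. Corank 2; j^3 = s^3 is a perfect cube, so E-series; the 4-jet and mu = 6 give E_6.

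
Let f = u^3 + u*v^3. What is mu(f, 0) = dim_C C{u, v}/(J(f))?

7

The Hessian of f at 0 is [[0, 0], [0, 0]] with rank 0, so corank 2. A Groebner basis of the Jacobian ideal J(f) in C{u,v} is {u^3, u*v^2, 3*u^2 + v^3}; counting standard monomials gives mu = 7. Corank 2; j^3 = u^3 is a perfect cube, so E-series; the 4-jet and mu = 7 give E_7.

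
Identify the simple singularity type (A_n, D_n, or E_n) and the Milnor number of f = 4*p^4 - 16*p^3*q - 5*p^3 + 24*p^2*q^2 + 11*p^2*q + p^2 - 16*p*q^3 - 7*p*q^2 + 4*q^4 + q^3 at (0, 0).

Type A_2, Milnor number mu = 2.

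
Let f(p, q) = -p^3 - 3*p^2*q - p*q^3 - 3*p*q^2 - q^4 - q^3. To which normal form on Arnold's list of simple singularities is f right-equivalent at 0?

E7

The Hessian of f at 0 is [[0, 0], [0, 0]] with rank 0, so corank 2. A Groebner basis of the Jacobian ideal J(f) in C{p,q} is {p^3 + 3*p^2*q + 6*p^2 + 12*p*q + 6*q^2, -3*p^2 + p*q^2 - 6*p*q - 3*q^2, 3*p^2 + 6*p*q + q^3 + 3*q^2}; counting standard monomials gives mu = 7. Corank 2; j^3 = -(p + q)^3 is a perfect cube, so E-series; the 4-jet and mu = 7 give E_7.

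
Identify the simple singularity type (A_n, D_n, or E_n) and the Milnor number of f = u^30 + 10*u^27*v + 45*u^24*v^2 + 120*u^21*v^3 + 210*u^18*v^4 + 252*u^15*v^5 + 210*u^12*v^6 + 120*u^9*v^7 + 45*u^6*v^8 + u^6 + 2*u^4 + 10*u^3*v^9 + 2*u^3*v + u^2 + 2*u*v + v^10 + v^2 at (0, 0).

Type A_9, Milnor number mu = 9.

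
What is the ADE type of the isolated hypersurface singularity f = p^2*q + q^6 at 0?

D_{7}

The Hessian of f at 0 is [[0, 0], [0, 0]] with rank 0, so corank 2. A Groebner basis of the Jacobian ideal J(f) in C{p,q} is {p^2/6 + q^5, p^3, p*q}; counting standard monomials gives mu = 7. Corank 2; j^3 = p^2*q has shape L^2 M (L != M), so D-series; mu = 7 gives D_7.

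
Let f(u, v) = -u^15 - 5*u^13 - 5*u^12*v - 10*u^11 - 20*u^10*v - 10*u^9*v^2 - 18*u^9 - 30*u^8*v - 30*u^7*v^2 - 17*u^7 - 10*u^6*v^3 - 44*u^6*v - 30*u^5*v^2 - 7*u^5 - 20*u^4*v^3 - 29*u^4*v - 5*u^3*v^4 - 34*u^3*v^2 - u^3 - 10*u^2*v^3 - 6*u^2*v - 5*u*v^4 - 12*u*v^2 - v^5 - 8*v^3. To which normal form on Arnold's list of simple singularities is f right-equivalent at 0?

E_8

The Hessian of f at 0 has rank 0. Corank 2; j^3 = -(u + 2*v)^3 is a perfect cube, so E-series; the 5-jet and mu = 8 give E_8.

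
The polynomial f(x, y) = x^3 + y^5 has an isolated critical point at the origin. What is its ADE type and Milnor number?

The Hessian of f at 0 has rank 0. Corank 2; j^3 = x^3 is a perfect cube, so E-series; the 5-jet and mu = 8 give E_8.

Type E_8, Milnor number mu = 8.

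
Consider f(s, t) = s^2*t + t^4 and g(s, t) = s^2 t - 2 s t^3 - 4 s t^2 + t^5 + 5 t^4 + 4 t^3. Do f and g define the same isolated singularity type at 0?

Yes.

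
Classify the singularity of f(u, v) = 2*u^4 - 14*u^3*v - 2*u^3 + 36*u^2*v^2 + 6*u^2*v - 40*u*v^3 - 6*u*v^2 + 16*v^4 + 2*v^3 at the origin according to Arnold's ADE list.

E_{7}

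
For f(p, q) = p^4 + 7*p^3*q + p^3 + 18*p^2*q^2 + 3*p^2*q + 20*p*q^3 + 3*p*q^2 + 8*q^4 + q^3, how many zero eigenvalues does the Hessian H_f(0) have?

2

Hessian at 0 has rank 0.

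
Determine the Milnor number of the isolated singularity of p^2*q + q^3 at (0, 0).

4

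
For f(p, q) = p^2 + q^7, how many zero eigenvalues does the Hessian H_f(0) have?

1

The Hessian at 0 is [[2, 0], [0, 0]] of rank 1; hence corank 1.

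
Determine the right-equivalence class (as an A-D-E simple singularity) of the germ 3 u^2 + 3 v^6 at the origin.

A_{5}

The Hessian of f at 0 has rank 1. Corank 1: A-series; mu = 5 gives A_5.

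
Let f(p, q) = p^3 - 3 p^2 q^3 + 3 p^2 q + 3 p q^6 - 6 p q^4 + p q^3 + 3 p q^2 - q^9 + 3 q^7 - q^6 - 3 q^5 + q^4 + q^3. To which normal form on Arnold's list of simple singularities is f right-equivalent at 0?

E7

The Hessian of f at 0 has rank 0. Corank 2; j^3 = (p + q)^3 is a perfect cube, so E-series; the 4-jet and mu = 7 give E_7.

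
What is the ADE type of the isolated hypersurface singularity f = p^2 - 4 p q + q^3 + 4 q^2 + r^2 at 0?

The Hessian of f at 0 has rank 2. Corank 1: A-series; mu = 2 gives A_2.

A_{2}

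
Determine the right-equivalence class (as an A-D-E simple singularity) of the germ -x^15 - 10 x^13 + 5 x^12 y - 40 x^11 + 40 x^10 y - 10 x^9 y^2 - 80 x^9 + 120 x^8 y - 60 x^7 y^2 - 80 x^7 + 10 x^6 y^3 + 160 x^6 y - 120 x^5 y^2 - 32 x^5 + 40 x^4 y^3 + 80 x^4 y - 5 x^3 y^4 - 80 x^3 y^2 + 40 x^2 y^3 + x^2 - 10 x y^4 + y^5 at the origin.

A_{4}

The Hessian of f at 0 is [[2, 0], [0, 0]] with rank 1, so corank 1. A Groebner basis of the Jacobian ideal J(f) in C{x,y} is {y^4, x}; counting standard monomials gives mu = 4. Corank 1: A-series; mu = 4 gives A_4.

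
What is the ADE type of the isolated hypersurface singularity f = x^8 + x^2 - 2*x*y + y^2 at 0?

A_{7}

The Hessian of f at 0 is [[2, -2], [-2, 2]] with rank 1, so corank 1. A Groebner basis of the Jacobian ideal J(f) in C{x,y} is {y^7, x - y}; counting standard monomials gives mu = 7. Corank 1: A-series; mu = 7 gives A_7.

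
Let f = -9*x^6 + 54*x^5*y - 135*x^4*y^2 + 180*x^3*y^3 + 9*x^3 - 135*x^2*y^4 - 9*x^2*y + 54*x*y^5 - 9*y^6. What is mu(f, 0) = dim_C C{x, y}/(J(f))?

The Hessian of f at 0 is [[0, 0], [0, 0]] with rank 0, so corank 2. A Groebner basis of the Jacobian ideal J(f) in C{x,y} is {x*y/6 + y^5, x*y^2, x^2 - x*y}; counting standard monomials gives mu = 7. Corank 2; j^3 = 9*x^2*(x - y) has shape L^2 M (L != M), so D-series; mu = 7 gives D_7.

7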